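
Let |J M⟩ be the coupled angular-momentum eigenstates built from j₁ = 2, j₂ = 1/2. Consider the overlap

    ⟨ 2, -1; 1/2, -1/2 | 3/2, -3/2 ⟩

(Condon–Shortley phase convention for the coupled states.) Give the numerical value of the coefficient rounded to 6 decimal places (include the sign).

triangle: 1!×3!×0!/5! = 6/120
(j±m)!: 1!×3!×0!×1!×0!×3! = 36
prefactor² = (2J+1)×Δ×N² = 36/5
  k=0: +1/(0!×1!×3!×0!×0!×0!) = 1/6
Σ = 1/6  ⇒  CG² = 36/5×(1/6)² = 1/5
CG = +√(1/5) = +0.447214

+√(1/5) ≈ +0.447214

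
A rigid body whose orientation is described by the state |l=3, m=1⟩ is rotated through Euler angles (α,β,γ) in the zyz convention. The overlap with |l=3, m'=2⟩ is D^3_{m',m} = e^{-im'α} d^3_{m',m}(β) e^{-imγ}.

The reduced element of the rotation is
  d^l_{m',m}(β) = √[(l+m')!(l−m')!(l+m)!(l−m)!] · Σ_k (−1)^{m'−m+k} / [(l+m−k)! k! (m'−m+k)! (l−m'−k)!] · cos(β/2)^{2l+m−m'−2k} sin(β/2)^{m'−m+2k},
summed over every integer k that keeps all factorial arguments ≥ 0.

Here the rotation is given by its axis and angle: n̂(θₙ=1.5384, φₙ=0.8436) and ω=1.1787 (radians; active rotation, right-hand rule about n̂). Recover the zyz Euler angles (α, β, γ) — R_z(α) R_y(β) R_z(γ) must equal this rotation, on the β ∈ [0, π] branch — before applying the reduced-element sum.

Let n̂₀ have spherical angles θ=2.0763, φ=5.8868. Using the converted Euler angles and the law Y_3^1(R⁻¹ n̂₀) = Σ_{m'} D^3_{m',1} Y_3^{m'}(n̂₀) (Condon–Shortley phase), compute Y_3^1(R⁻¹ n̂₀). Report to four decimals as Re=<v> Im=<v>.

Re=-0.1701 Im=0.0749

Axis–angle → zyz. n̂ = (sinθₙcosφₙ, sinθₙsinφₙ, cosθₙ) = (+0.664429, +0.746649, +0.032391), ω = 1.1787.
R = I cosω + sinω [n̂]ₓ + (1−cosω) n̂n̂ᵀ gives
  R = [+0.654897, +0.276592, +0.703283; +0.336457, +0.726582, -0.599063; -0.676689, +0.628948, +0.382775]
β = atan2(√(R₁₃²+R₂₃²), R₃₃) = 1.177998; α = atan2(R₂₃, R₁₃) mod 2π = 5.577642; γ = atan2(R₃₂, −R₃₁) mod 2π = 0.748850
Need the full column D^3_{m',1} for m'=−3..3 at α=5.5776, β=1.1780, γ=0.7488.
cos(β/2)=0.831497, sin(β/2)=0.555529
d^3_{-3,1}: single k=4 term ⇒ +0.255032;  D = -0.245372-0.069527i
d^3_{-2,1}: k∈[3..4] ⇒ +0.623351 -0.139122 = +0.484229;  D = -0.269060-0.402598i
d^3_{-1,1}: k∈[2..4] ⇒ +0.885132 -0.526792 +0.029393 = +0.387733;  D = +0.045032-0.385109i
d^3_{0,1}: k∈[1..3] ⇒ +0.764894 -1.024270 +0.152400 = -0.106976;  D = -0.078357+0.072829i
d^3_{1,1}: k∈[0..2] ⇒ +0.330495 -1.180175 +0.395094 = -0.454587;  D = -0.454161+0.019681i
d^3_{2,1}: k∈[0..1] ⇒ -0.698249 +0.623351 = -0.074898;  D = -0.059066-0.046053i
d^3_{3,1}: single k=0 term ⇒ +0.571350;  D = +0.115199+0.559616i
Y_3^{m'}(θ=2.0763,φ=5.8868) and Σ D·Y over m':
  (-0.2454-0.0695i)·(+0.1041+0.2593i)  (-0.2691-0.4026i)·(-0.2659-0.2699i)  (+0.0450-0.3851i)·(+0.0450+0.0188i)  (-0.0784+0.0728i)·(+0.3303+0.0000i)  (-0.4542+0.0197i)·(-0.0450+0.0188i)  (-0.0591-0.0461i)·(-0.2659+0.2699i)  (+0.1152+0.5596i)·(-0.1041+0.2593i)
Y_3^1(R⁻¹ n̂) = -0.170128+0.074863i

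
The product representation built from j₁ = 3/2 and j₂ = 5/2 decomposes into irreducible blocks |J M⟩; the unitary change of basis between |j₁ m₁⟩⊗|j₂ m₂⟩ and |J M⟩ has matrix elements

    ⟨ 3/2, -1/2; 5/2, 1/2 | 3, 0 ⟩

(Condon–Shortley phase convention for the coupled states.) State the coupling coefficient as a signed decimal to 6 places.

-0.447214

j₁+j₂−J=1  J+j₁−j₂=2  J−j₁+j₂=4  j₁+j₂+J+1=8
(j₁±m₁, j₂±m₂, J±M) = (1,2,3,2,3,3)
P² = 36/5
sum k=0..1:
  [0] +1/12 = 1/12
  [1] −1/4 = -1/4
S = -1/6
C² = P²·S² = 1/5 ; C = -0.447214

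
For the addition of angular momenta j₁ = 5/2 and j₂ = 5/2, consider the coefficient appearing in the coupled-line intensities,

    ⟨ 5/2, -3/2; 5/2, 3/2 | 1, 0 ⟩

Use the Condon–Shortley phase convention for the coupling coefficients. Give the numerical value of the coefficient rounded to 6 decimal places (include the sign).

-0.358569

j₁+j₂−J=4  J+j₁−j₂=1  J−j₁+j₂=1  j₁+j₂+J+1=7
(j₁±m₁, j₂±m₂, J±M) = (1,4,4,1,1,1)
P² = 288/35
sum k=3..4:
  [3] −1/6 = -1/6
  [4] +1/24 = 1/24
S = -1/8
C² = P²·S² = 9/70 ; C = -0.358569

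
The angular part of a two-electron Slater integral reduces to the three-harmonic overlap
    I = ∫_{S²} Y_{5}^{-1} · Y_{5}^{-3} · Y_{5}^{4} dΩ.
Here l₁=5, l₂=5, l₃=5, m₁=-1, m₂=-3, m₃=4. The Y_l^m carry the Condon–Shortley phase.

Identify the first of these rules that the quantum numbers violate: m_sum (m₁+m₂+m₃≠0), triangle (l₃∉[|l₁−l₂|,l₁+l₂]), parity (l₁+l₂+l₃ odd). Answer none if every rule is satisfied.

parity

Σmᵢ = 0  ✓
l₃∈[|l₁−l₂|,l₁+l₂]=[0,10], have l₃=5  ✓
Σlᵢ = 15 ⇒ odd  ✗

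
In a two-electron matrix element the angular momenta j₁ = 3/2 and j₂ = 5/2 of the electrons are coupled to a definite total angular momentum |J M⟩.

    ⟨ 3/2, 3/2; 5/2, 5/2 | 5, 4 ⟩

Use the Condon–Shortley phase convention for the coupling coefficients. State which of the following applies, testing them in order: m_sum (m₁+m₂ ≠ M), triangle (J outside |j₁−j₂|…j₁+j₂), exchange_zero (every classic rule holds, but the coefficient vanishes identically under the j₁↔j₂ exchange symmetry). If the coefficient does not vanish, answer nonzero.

triangle

m-sum: m₁+m₂ = 3/2+5/2 = 4, M = 4  ✓
triangle: need |j₁−j₂| ≤ J ≤ j₁+j₂, i.e. J ∈ [1, 4]; J = 5 is outside ✗ ⇒ coefficient is 0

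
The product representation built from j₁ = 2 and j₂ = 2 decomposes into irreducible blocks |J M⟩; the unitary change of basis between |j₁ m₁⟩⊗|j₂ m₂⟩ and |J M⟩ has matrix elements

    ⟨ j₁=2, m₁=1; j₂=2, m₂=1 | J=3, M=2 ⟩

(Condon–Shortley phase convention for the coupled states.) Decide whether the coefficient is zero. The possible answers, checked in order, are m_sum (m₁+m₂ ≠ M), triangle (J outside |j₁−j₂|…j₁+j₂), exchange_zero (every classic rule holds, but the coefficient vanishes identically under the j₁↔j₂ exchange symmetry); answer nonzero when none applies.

m-sum: m₁+m₂ = 1+1 = 2, M = 2  ✓
triangle: |j₁−j₂| = 0 ≤ J = 3 ≤ j₁+j₂ = 4  ✓
exchange: j₁=j₂ and m₁=m₂, and (−1)^(j₁+j₂−J) = (−1)^1 = −1 forces ⟨j₁m₁;j₂m₂|JM⟩ = −⟨j₂m₂;j₁m₁|JM⟩ = −⟨j₁m₁;j₂m₂|JM⟩ ⇒ the coefficient vanishes identically
Racah sum check: Σ_k collapses to 0 ⇒ CG = 0

exchange_zero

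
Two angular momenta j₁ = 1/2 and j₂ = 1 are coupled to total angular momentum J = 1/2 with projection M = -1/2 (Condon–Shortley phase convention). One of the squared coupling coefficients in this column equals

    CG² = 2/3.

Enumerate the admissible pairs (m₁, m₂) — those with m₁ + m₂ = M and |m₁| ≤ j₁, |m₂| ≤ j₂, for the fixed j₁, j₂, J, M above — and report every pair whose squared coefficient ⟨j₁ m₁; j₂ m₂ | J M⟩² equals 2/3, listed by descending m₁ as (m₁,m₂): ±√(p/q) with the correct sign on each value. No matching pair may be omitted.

(1/2,-1): +√(2/3)

Admissible pairs with m₁+m₂ = M = -1/2: (-1/2,0), (1/2,-1)
  (m₁,m₂)=(1/2,-1): CG² = 2/3, CG = +√(2/3)   ← matches the target
  (m₁,m₂)=(-1/2,0): CG² = 1/3, CG = −√(1/3)
Pairs with CG² = 2/3: (1/2,-1): +√(2/3)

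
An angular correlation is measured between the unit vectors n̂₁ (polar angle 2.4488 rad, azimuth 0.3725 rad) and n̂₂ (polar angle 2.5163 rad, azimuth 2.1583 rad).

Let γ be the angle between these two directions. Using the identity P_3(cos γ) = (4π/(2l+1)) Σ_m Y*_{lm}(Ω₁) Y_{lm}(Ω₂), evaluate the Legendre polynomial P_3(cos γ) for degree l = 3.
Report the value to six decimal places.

Expand P_3 via completeness: Σ_{m} conj(Y_{3,m}) at Ω₁ times Y_{3,m} at Ω₂ —
  [-3]  conj(Y_{3,-3})(Ω₁) = (0.047604, 0.097724) ; Y_{3,-3}(Ω₂) = (0.082139, -0.015943) ; Δ = (0.005468, 0.007268)
  [-2]  conj(Y_{3,-2})(Ω₁) = (-0.235804, -0.217482) ; Y_{3,-2}(Ω₂) = (0.109453, -0.261951) ; Δ = (-0.082779, 0.037965)
  [-1]  conj(Y_{3,-1})(Ω₁) = (0.376895, 0.147269) ; Y_{3,-1}(Ω₂) = (-0.239791, -0.360075) ; Δ = (-0.037348, -0.171024)
  [+0]  conj(Y_{3,0})(Ω₁) = (0.011375, -0.000000) ; Y_{3,0}(Ω₂) = (-0.086812, 0.000000) ; Δ = (-0.000988, 0.000000)
  [+1]  conj(Y_{3,1})(Ω₁) = (-0.376895, 0.147269) ; Y_{3,1}(Ω₂) = (0.239791, -0.360075) ; Δ = (-0.037348, 0.171024)
  [+2]  conj(Y_{3,2})(Ω₁) = (-0.235804, 0.217482) ; Y_{3,2}(Ω₂) = (0.109453, 0.261951) ; Δ = (-0.082779, -0.037965)
  [+3]  conj(Y_{3,3})(Ω₁) = (-0.047604, 0.097724) ; Y_{3,3}(Ω₂) = (-0.082139, -0.015943) ; Δ = (0.005468, -0.007268)
Total Σ_m = (-0.230306, 0.000000). Multiply by 1.795196: (-0.413444, 0.000000). P_3(cos γ) = -0.413444

-0.413444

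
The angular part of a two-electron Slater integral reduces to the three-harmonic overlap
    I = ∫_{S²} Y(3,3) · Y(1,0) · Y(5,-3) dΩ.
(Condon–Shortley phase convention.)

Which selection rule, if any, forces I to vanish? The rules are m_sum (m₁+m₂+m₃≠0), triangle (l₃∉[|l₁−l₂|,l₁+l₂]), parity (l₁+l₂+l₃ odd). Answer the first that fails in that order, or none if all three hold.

azimuthal sum: 3 + 0 − 3 = 0  ✓
l₃ must lie in [2,4]; have l₃=5  ✗
L = 3 + 1 + 5 = 9 (odd)

triangle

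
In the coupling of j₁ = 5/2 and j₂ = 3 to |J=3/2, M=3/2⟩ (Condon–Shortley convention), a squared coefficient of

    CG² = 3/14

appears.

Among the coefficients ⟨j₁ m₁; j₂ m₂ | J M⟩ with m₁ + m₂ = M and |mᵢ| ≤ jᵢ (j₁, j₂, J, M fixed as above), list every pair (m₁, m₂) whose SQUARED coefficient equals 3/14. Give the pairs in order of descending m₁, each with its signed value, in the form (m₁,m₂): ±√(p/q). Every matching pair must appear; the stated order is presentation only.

Admissible pairs with m₁+m₂ = M = 3/2: (-3/2,3), (-1/2,2), (1/2,1), (3/2,0), (5/2,-1)
  (m₁,m₂)=(5/2,-1): CG² = 1/14, CG = +√(1/14)
  (m₁,m₂)=(3/2,0): CG² = 6/35, CG = −√(6/35)
  (m₁,m₂)=(1/2,1): CG² = 9/35, CG = +√(9/35)
  (m₁,m₂)=(-1/2,2): CG² = 2/7, CG = −√(2/7)
  (m₁,m₂)=(-3/2,3): CG² = 3/14, CG = +√(3/14)   ← matches the target
Pairs with CG² = 3/14: (-3/2,3): +√(3/14)

(-3/2,3): +√(3/14)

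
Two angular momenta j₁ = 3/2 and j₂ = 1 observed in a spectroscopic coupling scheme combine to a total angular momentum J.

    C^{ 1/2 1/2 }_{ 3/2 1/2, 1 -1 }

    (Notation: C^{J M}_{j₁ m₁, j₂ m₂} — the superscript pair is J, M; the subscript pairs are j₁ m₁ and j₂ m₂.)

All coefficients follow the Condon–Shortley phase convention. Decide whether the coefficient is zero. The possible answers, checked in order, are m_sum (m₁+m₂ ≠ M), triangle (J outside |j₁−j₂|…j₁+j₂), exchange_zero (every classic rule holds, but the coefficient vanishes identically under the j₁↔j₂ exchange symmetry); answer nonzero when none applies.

m_sum

m-sum: m₁+m₂ = 1/2+(-1) = -1/2, M = 1/2  ✗ ⇒ coefficient is 0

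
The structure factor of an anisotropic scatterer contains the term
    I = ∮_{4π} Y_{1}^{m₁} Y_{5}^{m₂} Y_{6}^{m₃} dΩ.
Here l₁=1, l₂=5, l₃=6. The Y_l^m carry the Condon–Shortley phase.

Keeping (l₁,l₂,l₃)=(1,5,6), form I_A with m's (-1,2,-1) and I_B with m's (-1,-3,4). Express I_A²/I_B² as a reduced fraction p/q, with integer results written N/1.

Shared (l₁,l₂,l₃)=(1,5,6): N and (l;000)² cancel in I_A²/I_B².
A: Δ = 0!·2!·10!/13! = 1/858; Racah Σ t=0..0: t=0:+1/60480 = 1/60480; ⇒ 3j(1 5 6; -1 2 -1)² = 5/429, sgn -1
B: Δ = 0!·2!·10!/13! = 1/858; Racah Σ t=0..0: t=0:+1/161280 = 1/161280; ⇒ 3j(1 5 6; -1 -3 4)² = 15/286, sgn +1
I_A²/I_B² = (5/429)/(15/286) = 2/9

2/9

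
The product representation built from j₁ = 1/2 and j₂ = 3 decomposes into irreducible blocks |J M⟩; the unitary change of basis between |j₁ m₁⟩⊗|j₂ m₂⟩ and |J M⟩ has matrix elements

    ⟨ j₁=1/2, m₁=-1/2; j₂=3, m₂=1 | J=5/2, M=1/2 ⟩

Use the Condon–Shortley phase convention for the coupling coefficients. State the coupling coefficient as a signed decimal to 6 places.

triangle: 1!*0!*5!/7! = 120/5040
(j±m)!: 0!*1!*4!*2!*3!*2! = 576
prefactor² = (2J+1)*Δ*N² = 576/7
  k=1: −1/(1!*0!*0!*3!*0!*2!) = -1/12
Σ = -1/12  ⇒  CG² = 576/7*(-1/12)² = 4/7
CG = −√(4/7) = -0.755929

-0.755929  (= −√(4/7))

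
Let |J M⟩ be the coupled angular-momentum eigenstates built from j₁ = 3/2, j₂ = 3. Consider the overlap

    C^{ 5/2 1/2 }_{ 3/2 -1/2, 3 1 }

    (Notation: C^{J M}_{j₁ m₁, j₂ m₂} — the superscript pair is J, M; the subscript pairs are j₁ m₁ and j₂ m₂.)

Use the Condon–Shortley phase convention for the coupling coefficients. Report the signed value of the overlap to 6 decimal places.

-0.119523

√[6·2!1!4!/8! · 1!2!4!2!3!2!] = √(288/35)
  +(−1)^1/∏(1,1,1,3,0,1)! = -1/6  (running -1/6)
  +(−1)^2/∏(2,0,0,2,1,2)! = 1/8  (running -1/24)
⟨..|..⟩ = √(288/35)·(-1/24) = -0.119523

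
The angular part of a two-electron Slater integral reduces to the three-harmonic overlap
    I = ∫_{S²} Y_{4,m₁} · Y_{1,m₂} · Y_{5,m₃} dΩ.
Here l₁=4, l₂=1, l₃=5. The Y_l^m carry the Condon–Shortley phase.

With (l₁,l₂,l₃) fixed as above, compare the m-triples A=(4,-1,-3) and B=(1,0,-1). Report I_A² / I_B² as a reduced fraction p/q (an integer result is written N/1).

1/24

Shared (l₁,l₂,l₃)=(4,1,5): N and (l;000)² cancel in I_A²/I_B².
A: Δ = 0!·8!·2!/11! = 1/495; Racah Σ t=0..0: t=0:+1/80640 = 1/80640; ⇒ 3j(4 1 5; 4 -1 -3)² = 1/495, sgn +1
B: Δ = 0!·8!·2!/11! = 1/495; Racah Σ t=0..0: t=0:+1/720 = 1/720; ⇒ 3j(4 1 5; 1 0 -1)² = 8/165, sgn +1
I_A²/I_B² = (1/495)/(8/165) = 1/24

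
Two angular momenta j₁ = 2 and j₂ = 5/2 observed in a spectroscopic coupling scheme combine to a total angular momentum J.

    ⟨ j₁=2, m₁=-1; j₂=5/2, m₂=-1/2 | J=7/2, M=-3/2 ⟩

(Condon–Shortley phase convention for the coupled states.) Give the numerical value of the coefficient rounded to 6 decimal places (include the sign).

-0.308607

j₁+j₂−J=1  J+j₁−j₂=3  J−j₁+j₂=4  j₁+j₂+J+1=9
(j₁±m₁, j₂±m₂, J±M) = (1,3,2,3,2,5)
P² = 384/7
sum k=0..1:
  [0] +1/24 = 1/24
  [1] −1/12 = -1/12
S = -1/24
C² = P²·S² = 2/21 ; C = -0.308607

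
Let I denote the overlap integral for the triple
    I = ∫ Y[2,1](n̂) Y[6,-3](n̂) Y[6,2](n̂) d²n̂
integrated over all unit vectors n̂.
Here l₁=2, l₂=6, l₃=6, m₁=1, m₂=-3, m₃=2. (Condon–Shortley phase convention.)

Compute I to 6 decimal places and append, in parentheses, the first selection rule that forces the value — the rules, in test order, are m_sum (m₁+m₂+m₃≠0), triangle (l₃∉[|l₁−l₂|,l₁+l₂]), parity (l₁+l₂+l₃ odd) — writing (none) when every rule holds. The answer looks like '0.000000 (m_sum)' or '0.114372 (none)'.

Checks pass: Σm=0; 14 even; l₃=6∈[4,8].
(2·2+1)(2·6+1)(2·6+1) = 845
Δ: 2! 2! 10! / 15! → 1/90090
sum: t=0:+1/69120 t=1:−1/14400 t=2:+1/69120 = -7/172800
3j²(2 6 6; 0 0 0) = Δ·Π!·Σ² = 14/715  (sign -1)
sum: t=0:+1/60480 t=1:−1/161280 = 1/96768
3j²(2 6 6; 1 -3 2) = Δ·Π!·Σ² = 15/1001  (sign +1)
combine: 4πI² = 845·14/715·15/1001 = 30/121
take √, sign -1: I = -0.14046335
No selection rule forces the value: the integral is nonzero (none).

-0.140463 (none)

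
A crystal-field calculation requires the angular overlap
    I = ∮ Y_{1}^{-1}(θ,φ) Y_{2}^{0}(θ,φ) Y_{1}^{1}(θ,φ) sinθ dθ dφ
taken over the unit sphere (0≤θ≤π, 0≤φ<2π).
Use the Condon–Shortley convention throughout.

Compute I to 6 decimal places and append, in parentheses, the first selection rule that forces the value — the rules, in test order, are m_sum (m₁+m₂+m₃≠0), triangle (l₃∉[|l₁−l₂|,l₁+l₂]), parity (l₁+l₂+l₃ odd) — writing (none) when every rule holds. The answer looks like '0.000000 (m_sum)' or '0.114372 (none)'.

0.126157 (none)

Checks pass: Σm=0; 4 even; l₃=1∈[1,3].
(2·1+1)(2·2+1)(2·1+1) = 45
Δ: 2! 0! 2! / 5! → 1/30
sum: t=1:−1/1 = -1/1
3j²(1 2 1; 0 0 0) = Δ·Π!·Σ² = 2/15  (sign +1)
sum: t=2:+1/4 = 1/4
3j²(1 2 1; -1 0 1) = Δ·Π!·Σ² = 1/30  (sign +1)
combine: 4πI² = 45·2/15·1/30 = 1/5
take √, sign +1: I = 0.12615663
No selection rule forces the value: the integral is nonzero (none).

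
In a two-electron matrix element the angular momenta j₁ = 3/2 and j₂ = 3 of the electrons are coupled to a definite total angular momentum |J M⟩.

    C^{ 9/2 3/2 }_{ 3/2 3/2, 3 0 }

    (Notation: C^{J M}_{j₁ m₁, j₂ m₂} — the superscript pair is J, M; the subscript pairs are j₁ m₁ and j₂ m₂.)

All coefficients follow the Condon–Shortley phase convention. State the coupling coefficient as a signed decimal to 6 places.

+√(5/21) = +0.487950

√[10·0!3!6!/10! · 3!0!3!3!6!3!] = √(77760/7)
  +(−1)^0/∏(0,0,0,3,3,3)! = 1/216  (running 1/216)
⟨..|..⟩ = √(77760/7)·(1/216) = +0.487950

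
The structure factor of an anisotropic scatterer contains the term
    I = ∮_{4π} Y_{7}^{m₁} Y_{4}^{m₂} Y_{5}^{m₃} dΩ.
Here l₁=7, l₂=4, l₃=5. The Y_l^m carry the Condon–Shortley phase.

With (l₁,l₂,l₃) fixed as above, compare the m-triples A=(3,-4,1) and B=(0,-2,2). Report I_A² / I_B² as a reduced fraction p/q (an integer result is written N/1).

525/512

Shared (l₁,l₂,l₃)=(7,4,5): N and (l;000)² cancel in I_A²/I_B².
A: Δ = 6!·8!·2!/17! = 1/6126120; Racah Σ t=0..0: t=0:+1/829440 = 1/829440; ⇒ 3j(7 4 5; 3 -4 1)² = 35/2431, sgn +1
B: Δ = 6!·8!·2!/17! = 1/6126120; Racah Σ t=0..2: t=0:+1/7257600 t=1:−1/172800 t=2:+1/69120 = 1/113400; ⇒ 3j(7 4 5; 0 -2 2)² = 512/36465, sgn -1
I_A²/I_B² = (35/2431)/(512/36465) = 525/512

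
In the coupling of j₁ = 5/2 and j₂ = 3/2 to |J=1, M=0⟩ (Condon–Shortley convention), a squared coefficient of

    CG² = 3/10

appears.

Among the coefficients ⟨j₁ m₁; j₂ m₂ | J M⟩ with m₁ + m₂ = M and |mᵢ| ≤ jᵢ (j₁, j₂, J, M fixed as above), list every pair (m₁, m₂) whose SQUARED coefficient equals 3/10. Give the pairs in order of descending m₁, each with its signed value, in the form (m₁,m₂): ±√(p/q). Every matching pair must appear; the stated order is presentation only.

(1/2,-1/2): −√(3/10); (-1/2,1/2): +√(3/10)

Admissible pairs with m₁+m₂ = M = 0: (-3/2,3/2), (-1/2,1/2), (1/2,-1/2), (3/2,-3/2)
  (m₁,m₂)=(3/2,-3/2): CG² = 1/5, CG = +√(1/5)
  (m₁,m₂)=(1/2,-1/2): CG² = 3/10, CG = −√(3/10)   ← matches the target
  (m₁,m₂)=(-1/2,1/2): CG² = 3/10, CG = +√(3/10)   ← matches the target
  (m₁,m₂)=(-3/2,3/2): CG² = 1/5, CG = −√(1/5)
Pairs with CG² = 3/10: (1/2,-1/2): −√(3/10); (-1/2,1/2): +√(3/10)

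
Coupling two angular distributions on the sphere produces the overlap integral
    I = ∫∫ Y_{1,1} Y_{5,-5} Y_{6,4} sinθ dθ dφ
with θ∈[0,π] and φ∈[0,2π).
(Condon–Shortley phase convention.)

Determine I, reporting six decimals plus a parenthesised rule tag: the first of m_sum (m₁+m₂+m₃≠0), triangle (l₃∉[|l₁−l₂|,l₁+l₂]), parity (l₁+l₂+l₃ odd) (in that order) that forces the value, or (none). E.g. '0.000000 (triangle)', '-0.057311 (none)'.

m-sum 0 ✓  L=12 even ✓  4≤6≤6 ✓
Π(2lᵢ+1) = 3×11×13 = 429
triangle coeff Δ(1,5,6) = 1/858
Σ_t [0,0]: t=0:+1/14400 = 1/14400
(3j)²=6/143 [(1 5 6; 0 0 0)], sign=+1
Σ_t [0,0]: t=0:+1/7257600 = 1/7257600
(3j)²=1/858 [(1 5 6; 1 -5 4)], sign=+1
⇒ 4πI² = 3/143
I = (+1)√(3/143/(4π)) = 0.04085899
No selection rule forces the value: the integral is nonzero (none).

0.040859 (none)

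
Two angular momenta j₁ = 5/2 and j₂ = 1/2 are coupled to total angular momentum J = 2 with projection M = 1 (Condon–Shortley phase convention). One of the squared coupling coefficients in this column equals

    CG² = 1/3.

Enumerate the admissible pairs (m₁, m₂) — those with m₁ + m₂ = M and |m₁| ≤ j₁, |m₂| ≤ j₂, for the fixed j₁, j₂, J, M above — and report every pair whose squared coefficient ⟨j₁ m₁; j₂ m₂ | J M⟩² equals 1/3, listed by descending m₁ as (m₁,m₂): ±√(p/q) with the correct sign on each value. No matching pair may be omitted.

(1/2,1/2): −√(1/3)

Admissible pairs with m₁+m₂ = M = 1: (1/2,1/2), (3/2,-1/2)
  (m₁,m₂)=(3/2,-1/2): CG² = 2/3, CG = +√(2/3)
  (m₁,m₂)=(1/2,1/2): CG² = 1/3, CG = −√(1/3)   ← matches the target
Pairs with CG² = 1/3: (1/2,1/2): −√(1/3)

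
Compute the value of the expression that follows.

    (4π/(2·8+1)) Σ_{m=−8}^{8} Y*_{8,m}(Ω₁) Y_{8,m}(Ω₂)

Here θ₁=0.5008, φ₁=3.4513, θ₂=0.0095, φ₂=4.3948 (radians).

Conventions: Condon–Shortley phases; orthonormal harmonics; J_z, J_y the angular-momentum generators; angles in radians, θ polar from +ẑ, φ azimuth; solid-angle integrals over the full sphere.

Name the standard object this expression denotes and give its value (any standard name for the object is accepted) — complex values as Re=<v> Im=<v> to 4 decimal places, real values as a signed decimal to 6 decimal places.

This sum is the spherical-harmonic addition theorem: it equals the Legendre polynomial P_l(cos γ) of the angle γ between the two directions.
Addition theorem: P_8(cos γ) = (4π/17) Σ_m Y*_{lm}(Ω₁) Y_{lm}(Ω₂), m = −8…8:
  m=-8: (-0.00115 + 0.00090j) × (-0.00000 + 0.00000j) = 0.00000 - 0.00000j  (running Σ = 0.00000 - 0.00000j)
  m=-7: (0.00598 - 0.00880j) × (0.00000 + 0.00000j) = 0.00000 - 0.00000j  (running Σ = 0.00000 - 0.00000j)
  m=-6: (-0.01378 + 0.04662j) × (0.00000 - 0.00000j) = 0.00000 + 0.00000j  (running Σ = 0.00000 + 0.00000j)
  m=-5: (-0.00346 - 0.15542j) × (-0.00000 - 0.00000j) = 0.00000 + 0.00000j  (running Σ = 0.00000 + 0.00000j)
  m=-4: (0.11413 + 0.33107j) × (0.00000 + 0.00000j) = -0.00000 + 0.00000j  (running Σ = -0.00000 + 0.00000j)
  m=-3: (-0.30888 - 0.41341j) × (0.00001 - 0.00001j) = -0.00001 - 0.00000j  (running Σ = -0.00001 - 0.00000j)
  m=-2: (0.29511 + 0.21042j) × (-0.00075 - 0.00055j) = -0.00010 - 0.00032j  (running Σ = -0.00011 - 0.00032j)
  m=-1: (0.17573 + 0.05623j) × (-0.01463 + 0.04450j) = -0.00507 + 0.00700j  (running Σ = -0.00518 + 0.00667j)
  m=0: (-0.43683 + 0.00000j) × (1.16122 + 0.00000j) = -0.50725 + 0.00000j  (running Σ = -0.51244 + 0.00667j)
  m=1: (-0.17573 + 0.05623j) × (0.01463 + 0.04450j) = -0.00507 - 0.00700j  (running Σ = -0.51751 - 0.00032j)
  m=2: (0.29511 - 0.21042j) × (-0.00075 + 0.00055j) = -0.00010 + 0.00032j  (running Σ = -0.51761 - 0.00000j)
  m=3: (0.30888 - 0.41341j) × (-0.00001 - 0.00001j) = -0.00001 + 0.00000j  (running Σ = -0.51762 + 0.00000j)
  m=4: (0.11413 - 0.33107j) × (0.00000 - 0.00000j) = -0.00000 - 0.00000j  (running Σ = -0.51762 + 0.00000j)
  m=5: (0.00346 - 0.15542j) × (0.00000 - 0.00000j) = 0.00000 - 0.00000j  (running Σ = -0.51762 + 0.00000j)
  m=6: (-0.01378 - 0.04662j) × (0.00000 + 0.00000j) = 0.00000 - 0.00000j  (running Σ = -0.51762 - 0.00000j)
  m=7: (-0.00598 - 0.00880j) × (-0.00000 + 0.00000j) = 0.00000 + 0.00000j  (running Σ = -0.51762 - 0.00000j)
  m=8: (-0.00115 - 0.00090j) × (-0.00000 - 0.00000j) = 0.00000 + 0.00000j  (running Σ = -0.51762 - 0.00000j)
Σ over m = -0.51762 - 0.00000j; ×(4π/17) → -0.38262 - 0.00000j. Real part: -0.382623

Legendre polynomial (addition theorem), -0.382623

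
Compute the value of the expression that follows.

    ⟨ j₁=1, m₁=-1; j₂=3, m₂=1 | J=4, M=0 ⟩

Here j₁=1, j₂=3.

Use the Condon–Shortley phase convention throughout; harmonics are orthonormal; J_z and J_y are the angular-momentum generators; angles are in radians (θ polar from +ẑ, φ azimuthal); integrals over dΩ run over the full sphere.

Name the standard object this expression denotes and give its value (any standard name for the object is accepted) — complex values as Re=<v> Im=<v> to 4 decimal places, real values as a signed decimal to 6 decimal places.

Clebsch–Gordan coefficient, +√(3/14) ≈ +0.462910

This is a Clebsch–Gordan (vector-coupling) coefficient.
j₁+j₂−J=0  J+j₁−j₂=2  J−j₁+j₂=6  j₁+j₂+J+1=9
(j₁±m₁, j₂±m₂, J±M) = (0,2,4,2,4,4)
P² = 13824/7
sum k=0..0:
  [0] +1/96 = 1/96
S = 1/96
C² = P²·S² = 3/14 ; C = +0.462910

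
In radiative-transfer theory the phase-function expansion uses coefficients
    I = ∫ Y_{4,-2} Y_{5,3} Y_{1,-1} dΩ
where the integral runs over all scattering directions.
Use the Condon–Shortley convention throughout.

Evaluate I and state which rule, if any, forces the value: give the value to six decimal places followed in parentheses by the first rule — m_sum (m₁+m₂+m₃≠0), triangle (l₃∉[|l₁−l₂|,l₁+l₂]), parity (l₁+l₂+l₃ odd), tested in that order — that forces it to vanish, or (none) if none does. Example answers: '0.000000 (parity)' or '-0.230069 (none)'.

m-sum 0 ✓  L=10 even ✓  1≤1≤9 ✓
Π(2lᵢ+1) = 9×11×3 = 297
triangle coeff Δ(4,5,1) = 1/495
Σ_t [4,4]: t=4:+1/576 = 1/576
(3j)²=5/99 [(4 5 1; 0 0 0)], sign=-1
Σ_t [6,6]: t=6:+1/2880 = 1/2880
(3j)²=28/495 [(4 5 1; -2 3 -1)], sign=+1
⇒ 4πI² = 28/33
I = (-1)√(28/33/(4π)) = -0.25984664
No selection rule forces the value: the integral is nonzero (none).

-0.259847 (none)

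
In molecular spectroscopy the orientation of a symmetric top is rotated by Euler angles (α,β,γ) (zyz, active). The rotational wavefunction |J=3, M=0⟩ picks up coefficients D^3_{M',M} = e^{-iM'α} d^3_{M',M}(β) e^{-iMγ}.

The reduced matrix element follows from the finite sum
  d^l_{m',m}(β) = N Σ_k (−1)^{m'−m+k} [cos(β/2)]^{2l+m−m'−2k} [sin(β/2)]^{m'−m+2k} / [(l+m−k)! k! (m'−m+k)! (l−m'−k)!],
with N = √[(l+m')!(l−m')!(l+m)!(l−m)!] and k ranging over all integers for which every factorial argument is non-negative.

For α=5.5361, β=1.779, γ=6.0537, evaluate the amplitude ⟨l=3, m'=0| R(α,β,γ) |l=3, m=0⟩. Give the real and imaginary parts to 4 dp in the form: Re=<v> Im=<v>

Re=0.2880 Im=0.0000

Split into d^3_{0,0}(β=1.7790) × two z-phases.
c=cos(1.779000/2)=0.629800, s=sin(1.779000/2)=0.776757; N=√[6·6·6·6]=36.000000
k: max(0,(0)−(0))=0 … min(3+(0),3−(0))=3
  k=0: (−1)^0·36.0000/(36)·0.6298^6·0.7768^0 = +0.062405
  k=1: (−1)^1·36.0000/(4)·0.6298^4·0.7768^2 = -0.854328
  k=2: (−1)^2·36.0000/(4)·0.6298^2·0.7768^4 = +1.299538
  k=3: (−1)^3·36.0000/(36)·0.6298^0·0.7768^6 = -0.219640
d^3_{0,0}(1.7790) = +0.062405 -0.854328 +1.299538 -0.219640 = +0.287975
D = (+1.000000+0.000000i)·(+0.287975)·(+1.000000+0.000000i) = +0.287975+0.000000i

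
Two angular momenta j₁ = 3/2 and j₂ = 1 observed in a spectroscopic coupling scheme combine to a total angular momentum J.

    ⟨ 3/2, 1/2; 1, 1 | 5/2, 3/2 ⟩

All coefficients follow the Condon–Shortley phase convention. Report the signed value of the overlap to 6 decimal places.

+√(3/5) = +0.774597

j₁+j₂−J=0  J+j₁−j₂=3  J−j₁+j₂=2  j₁+j₂+J+1=6
(j₁±m₁, j₂±m₂, J±M) = (2,1,2,0,4,1)
P² = 48/5
sum k=0..0:
  [0] +1/4 = 1/4
S = 1/4
C² = P²·S² = 3/5 ; C = +0.774597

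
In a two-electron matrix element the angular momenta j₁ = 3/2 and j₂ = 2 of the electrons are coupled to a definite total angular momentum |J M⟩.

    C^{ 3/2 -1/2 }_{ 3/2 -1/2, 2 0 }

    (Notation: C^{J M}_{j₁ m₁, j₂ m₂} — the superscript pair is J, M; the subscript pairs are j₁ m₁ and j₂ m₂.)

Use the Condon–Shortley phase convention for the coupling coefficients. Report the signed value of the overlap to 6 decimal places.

√[4·2!1!2!/6! · 1!2!2!2!1!2!] = √(16/45)
  +(−1)^1/∏(1,1,1,1,0,1)! = -1  (running -1)
  +(−1)^2/∏(2,0,0,0,1,2)! = 1/4  (running -3/4)
⟨..|..⟩ = √(16/45)·(-3/4) = -0.447214

-0.447214  (= −√(1/5))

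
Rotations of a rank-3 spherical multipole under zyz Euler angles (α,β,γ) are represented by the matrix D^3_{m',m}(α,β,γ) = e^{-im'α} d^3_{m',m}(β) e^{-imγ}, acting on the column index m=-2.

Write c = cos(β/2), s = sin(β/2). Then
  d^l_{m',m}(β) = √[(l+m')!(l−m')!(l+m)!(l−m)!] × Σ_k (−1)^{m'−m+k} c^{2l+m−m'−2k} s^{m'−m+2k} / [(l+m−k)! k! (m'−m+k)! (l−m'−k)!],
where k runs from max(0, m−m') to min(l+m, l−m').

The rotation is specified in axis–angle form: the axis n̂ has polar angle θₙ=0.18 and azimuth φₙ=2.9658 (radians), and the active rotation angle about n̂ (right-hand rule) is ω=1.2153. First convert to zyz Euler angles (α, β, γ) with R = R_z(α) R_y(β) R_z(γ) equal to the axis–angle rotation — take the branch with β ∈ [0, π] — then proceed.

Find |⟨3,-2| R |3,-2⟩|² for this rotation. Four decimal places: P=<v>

P=0.8424

Axis–angle → zyz. n̂ = (sinθₙcosφₙ, sinθₙsinφₙ, cosθₙ) = (-0.176270, +0.031310, +0.983844), ω = 1.2153.
R = I cosω + sinω [n̂]ₓ + (1−cosω) n̂n̂ᵀ gives
  R = [+0.368312, -0.925926, -0.083709; +0.918730, +0.348695, +0.185332; -0.142414, -0.145166, +0.979104]
β = atan2(√(R₁₃²+R₂₃²), R₃₃) = 0.204788; α = atan2(R₂₃, R₁₃) mod 2π = 1.995041; γ = atan2(R₃₂, −R₃₁) mod 2π = 5.488219
D^3_{-2,-2}(1.9950,0.2048,5.4882) = e^{-i·-2·1.9950}·d^3_{-2,-2}(0.2048)·e^{-i·-2·5.4882}. Compute d first:
With c≡cos(β/2)=0.994762 and s≡sin(β/2)=0.102215, N=[1·120·1·120]^{1/2}=120.000000
The bounds max(0,m−m')=0 and min(l+m,l−m')=1 give 2 terms
  k=0: (−1)^0·120.0000/(120)·0.9948^6·0.1022^0 = +0.968983
  k=1: (−1)^1·120.0000/(24)·0.9948^4·0.1022^2 = -0.051154
d^3_{-2,-2}(0.2048) = +0.968983 -0.051154 = +0.917829
|D^3_{-2,-2}|² = |d^3_{-2,-2}(β)|² = (+0.917829)² = 0.842410 (the z-rotation phases have unit modulus)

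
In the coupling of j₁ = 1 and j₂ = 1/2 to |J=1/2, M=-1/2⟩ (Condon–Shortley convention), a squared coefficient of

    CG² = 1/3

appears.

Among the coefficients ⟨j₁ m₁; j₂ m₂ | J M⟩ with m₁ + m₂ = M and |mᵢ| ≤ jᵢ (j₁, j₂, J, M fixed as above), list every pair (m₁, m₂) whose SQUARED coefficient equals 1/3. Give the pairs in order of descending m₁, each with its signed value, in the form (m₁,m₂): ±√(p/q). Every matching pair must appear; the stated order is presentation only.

(0,-1/2): +√(1/3)

Admissible pairs with m₁+m₂ = M = -1/2: (-1,1/2), (0,-1/2)
  (m₁,m₂)=(0,-1/2): CG² = 1/3, CG = +√(1/3)   ← matches the target
  (m₁,m₂)=(-1,1/2): CG² = 2/3, CG = −√(2/3)
Pairs with CG² = 1/3: (0,-1/2): +√(1/3)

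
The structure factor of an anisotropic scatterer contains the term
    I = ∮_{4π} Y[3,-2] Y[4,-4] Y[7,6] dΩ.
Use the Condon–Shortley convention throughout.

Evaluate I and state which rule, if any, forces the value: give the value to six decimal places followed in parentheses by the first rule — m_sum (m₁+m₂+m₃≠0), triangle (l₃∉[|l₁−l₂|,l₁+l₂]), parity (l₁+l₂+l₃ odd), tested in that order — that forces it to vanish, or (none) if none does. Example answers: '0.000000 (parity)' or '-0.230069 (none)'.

0.241725 (none)

Rules hold: Σm=0, L=14 even, 1≤7≤7.
N = 7·9·15 = 945
Δ = 0!·6!·8!/15! = 1/45045
Racah Σ t=0..0: t=0:+1/20736 = 1/20736
⇒ 3j(3 4 7; 0 0 0)² = 35/1287, sgn -1
Racah Σ t=0..0: t=0:+1/4838400 = 1/4838400
⇒ 3j(3 4 7; -2 -4 6)² = 1/35, sgn -1
4πI² = N·(3j₀)²·(3jₘ)² = 105/143
I = +1·√(0.734266/4π) = 0.24172507
No selection rule forces the value: the integral is nonzero (none).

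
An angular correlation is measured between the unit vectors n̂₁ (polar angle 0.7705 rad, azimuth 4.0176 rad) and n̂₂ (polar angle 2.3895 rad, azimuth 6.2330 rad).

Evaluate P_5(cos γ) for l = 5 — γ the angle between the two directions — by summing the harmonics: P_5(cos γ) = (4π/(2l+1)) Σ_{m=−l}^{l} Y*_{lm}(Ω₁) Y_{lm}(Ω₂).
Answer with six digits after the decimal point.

0.385642

Summing Y*_{l m}(θ₁,φ₁)·Y_{l m}(θ₂,φ₂) over m ∈ [−5, 5]; prefactor 4π/(2·5+1) = 1.142397:
  m=-5: (+0.024820+0.071910i) × (+0.066906+0.017150i) = +0.000427+0.005237i  (running Σ = +0.000427+0.005237i)
  m=-4: (-0.231739-0.087873i) × (-0.228782-0.046553i) = +0.048927+0.030892i  (running Σ = +0.049354+0.036129i)
  m=-3: (+0.369970-0.208684i) × (+0.414360+0.062860i) = +0.166419-0.063214i  (running Σ = +0.215773-0.027085i)
  m=-2: (-0.057913+0.316070i) × (-0.344739-0.034718i) = +0.030938-0.106951i  (running Σ = +0.246711-0.134036i)
  m=-1: (+0.091556+0.109856i) × (-0.107905-0.005420i) = -0.009284-0.012350i  (running Σ = +0.237427-0.146386i)
  m=0: (-0.364234-0.000000i) × (+0.376905+0.000000i) = -0.137281-0.000000i  (running Σ = +0.100146-0.146386i)
  m=1: (-0.091556+0.109856i) × (+0.107905-0.005420i) = -0.009284+0.012350i  (running Σ = +0.090862-0.134036i)
  m=2: (-0.057913-0.316070i) × (-0.344739+0.034718i) = +0.030938+0.106951i  (running Σ = +0.121800-0.027085i)
  m=3: (-0.369970-0.208684i) × (-0.414360+0.062860i) = +0.166419+0.063214i  (running Σ = +0.288219+0.036129i)
  m=4: (-0.231739+0.087873i) × (-0.228782+0.046553i) = +0.048927-0.030892i  (running Σ = +0.337146+0.005237i)
  m=5: (-0.024820+0.071910i) × (-0.066906+0.017150i) = +0.000427-0.005237i  (running Σ = +0.337573+0.000000i)
Total Σ_m = +0.337573+0.000000i. Multiply by 1.142397: +0.385642+0.000000i. P_5(cos γ) = 0.385642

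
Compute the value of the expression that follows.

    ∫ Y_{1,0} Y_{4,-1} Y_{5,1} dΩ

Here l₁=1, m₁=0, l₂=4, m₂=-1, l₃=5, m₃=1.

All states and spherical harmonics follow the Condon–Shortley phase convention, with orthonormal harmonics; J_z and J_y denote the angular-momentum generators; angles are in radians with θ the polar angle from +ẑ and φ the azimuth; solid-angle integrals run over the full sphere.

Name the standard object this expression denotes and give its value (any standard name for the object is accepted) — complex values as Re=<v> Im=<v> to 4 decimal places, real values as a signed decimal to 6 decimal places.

This is a Gaunt coefficient — the integral of a triple product of spherical harmonics over the sphere.
m-sum 0 ✓  L=10 even ✓  3≤5≤5 ✓
Π(2lᵢ+1) = 3×9×11 = 297
triangle coeff Δ(1,4,5) = 1/495
Σ_t [0,0]: t=0:+1/576 = 1/576
(3j)²=5/99 [(1 4 5; 0 0 0)], sign=-1
Σ_t [0,0]: t=0:+1/720 = 1/720
(3j)²=8/165 [(1 4 5; 0 -1 1)], sign=+1
⇒ 4πI² = 8/11
I = (-1)√(8/11/(4π)) = -0.24057125

Gaunt coefficient, -0.240571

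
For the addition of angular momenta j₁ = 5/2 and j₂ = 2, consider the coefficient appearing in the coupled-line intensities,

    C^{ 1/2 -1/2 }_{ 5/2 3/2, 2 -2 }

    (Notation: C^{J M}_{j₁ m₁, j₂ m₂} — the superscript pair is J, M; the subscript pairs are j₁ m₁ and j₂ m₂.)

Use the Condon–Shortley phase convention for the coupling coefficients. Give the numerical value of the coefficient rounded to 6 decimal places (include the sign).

triangle: 4!×1!×0!/6! = 24/720
(j±m)!: 4!×1!×0!×4!×0!×1! = 576
prefactor² = (2J+1)×Δ×N² = 192/5
  k=0: +1/(0!×4!×1!×0!×0!×0!) = 1/24
Σ = 1/24  ⇒  CG² = 192/5×(1/24)² = 1/15
CG = +√(1/15) = +0.258199

+0.258199  (= +√(1/15))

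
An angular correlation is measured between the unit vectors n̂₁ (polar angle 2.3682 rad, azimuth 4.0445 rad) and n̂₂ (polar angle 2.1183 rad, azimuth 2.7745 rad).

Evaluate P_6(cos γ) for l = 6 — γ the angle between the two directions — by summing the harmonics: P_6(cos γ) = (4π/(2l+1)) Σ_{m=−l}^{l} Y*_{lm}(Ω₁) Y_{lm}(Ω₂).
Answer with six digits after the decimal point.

Term-by-term m-sum for l=6 (normalisation 4π/13 = 0.966644):
  term(m=-6) = +0.002436+0.010221i   from Y*(Ω₁)=+0.036383-0.042755i, Y(Ω₂)=-0.110537+0.151046i
  term(m=-5) = +0.078569+0.005257i   from Y*(Ω₁)=-0.039156-0.195314i, Y(Ω₂)=-0.103407+0.381539i
  term(m=-4) = +0.053123-0.137941i   from Y*(Ω₁)=-0.350876-0.178249i, Y(Ω₂)=+0.038403+0.373624i
  term(m=-3) = +0.001331+0.001051i   from Y*(Ω₁)=-0.379638+0.175431i, Y(Ω₂)=-0.001835-0.003618i
  term(m=-2) = +0.019676-0.013507i   from Y*(Ω₁)=-0.016093+0.067210i, Y(Ω₂)=-0.256373-0.231372i
  term(m=-1) = +0.013485+0.043472i   from Y*(Ω₁)=-0.217991-0.276350i, Y(Ω₂)=-0.120697-0.046411i
  term(m=+0) = -0.055880-0.000000i   from Y*(Ω₁)=-0.178707-0.000000i, Y(Ω₂)=+0.312688+0.000000i
  term(m=+1) = +0.013485-0.043472i   from Y*(Ω₁)=+0.217991-0.276350i, Y(Ω₂)=+0.120697-0.046411i
  term(m=+2) = +0.019676+0.013507i   from Y*(Ω₁)=-0.016093-0.067210i, Y(Ω₂)=-0.256373+0.231372i
  term(m=+3) = +0.001331-0.001051i   from Y*(Ω₁)=+0.379638+0.175431i, Y(Ω₂)=+0.001835-0.003618i
  term(m=+4) = +0.053123+0.137941i   from Y*(Ω₁)=-0.350876+0.178249i, Y(Ω₂)=+0.038403-0.373624i
  term(m=+5) = +0.078569-0.005257i   from Y*(Ω₁)=+0.039156-0.195314i, Y(Ω₂)=+0.103407+0.381539i
  term(m=+6) = +0.002436-0.010221i   from Y*(Ω₁)=+0.036383+0.042755i, Y(Ω₂)=-0.110537-0.151046i
Accumulated sum +0.281364+0.000000i; after 4π/(2l+1) scaling, +0.271979+0.000000i ⇒ P_6 = 0.271979

0.271979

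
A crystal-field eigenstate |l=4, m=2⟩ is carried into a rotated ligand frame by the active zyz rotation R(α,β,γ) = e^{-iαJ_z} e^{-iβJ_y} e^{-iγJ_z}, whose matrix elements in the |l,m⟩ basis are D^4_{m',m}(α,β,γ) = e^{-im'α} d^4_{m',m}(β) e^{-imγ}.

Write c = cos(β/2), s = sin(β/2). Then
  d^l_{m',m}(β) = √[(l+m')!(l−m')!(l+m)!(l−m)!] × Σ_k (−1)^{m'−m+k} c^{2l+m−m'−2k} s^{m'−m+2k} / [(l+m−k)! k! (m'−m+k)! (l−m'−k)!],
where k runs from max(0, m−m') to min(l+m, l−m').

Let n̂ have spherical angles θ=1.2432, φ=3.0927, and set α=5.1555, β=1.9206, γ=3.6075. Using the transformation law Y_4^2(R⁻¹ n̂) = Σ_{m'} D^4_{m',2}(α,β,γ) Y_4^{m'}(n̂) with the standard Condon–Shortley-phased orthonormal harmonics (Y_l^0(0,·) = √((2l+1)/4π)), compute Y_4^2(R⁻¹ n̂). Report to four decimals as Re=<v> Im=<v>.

Need the full column D^4_{m',2} for m'=−4..4 at α=5.1555, β=1.9206, γ=3.6075.
cos(β/2)=0.573274, sin(β/2)=0.819364
d^4_{-4,2}: single k=6 term ⇒ +0.526216;  D = +0.350983+0.392064i
d^4_{-3,2}: k∈[5..6] ⇒ +0.781009 -0.531818 = +0.249191;  D = -0.096469+0.229760i
d^4_{-2,2}: k∈[4..6] ⇒ +0.730210 -1.193345 +0.203148 = -0.259987;  D = +0.259717-0.011849i
d^4_{-1,2}: k∈[3..5] ⇒ +0.481678 -1.475967 +0.603025 = -0.391264;  D = +0.183691+0.345464i
d^4_{0,2}: k∈[2..4] ⇒ +0.226073 -1.231533 +0.943422 = -0.062038;  D = -0.036998+0.049798i
d^4_{1,2}: k∈[1..3] ⇒ +0.070737 -0.722517 +0.983978 = +0.332198;  D = +0.325846+0.064653i
d^4_{2,2}: k∈[0..2] ⇒ +0.011665 -0.285962 +0.730210 = +0.455912;  D = +0.111575+0.442049i
d^4_{3,2}: k∈[0..1] ⇒ -0.062385 +0.382320 = +0.319936;  D = -0.246677+0.203738i
d^4_{4,2}: single k=0 term ⇒ +0.126098;  D = -0.114230-0.053406i
Y_4^{m'}(θ=1.2432,φ=3.0927) and Σ D·Y over m':
  (+0.3510+0.3921i)·(+0.3489+0.0691i)  (-0.0965+0.2298i)·(-0.3382-0.0500i)  (+0.2597-0.0118i)·(-0.0822-0.0081i)  (+0.1837+0.3455i)·(+0.3275+0.0160i)  (-0.0370+0.0498i)·(+0.0285+0.0000i)  (+0.3258+0.0647i)·(-0.3275+0.0160i)  (+0.1116+0.4420i)·(-0.0822+0.0081i)  (-0.2467+0.2037i)·(+0.3382-0.0500i)  (-0.1142-0.0534i)·(+0.3489-0.0691i)
Y_4^2(R⁻¹ n̂) = -0.065679+0.223665i

Re=-0.0657 Im=0.2237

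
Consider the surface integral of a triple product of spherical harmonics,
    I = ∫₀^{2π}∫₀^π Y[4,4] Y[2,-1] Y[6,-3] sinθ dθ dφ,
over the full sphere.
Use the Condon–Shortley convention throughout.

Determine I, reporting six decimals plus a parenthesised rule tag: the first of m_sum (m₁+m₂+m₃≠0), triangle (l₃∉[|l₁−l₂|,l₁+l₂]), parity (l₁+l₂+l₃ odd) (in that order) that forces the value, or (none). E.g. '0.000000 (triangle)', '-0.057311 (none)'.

Checks pass: Σm=0; 12 even; l₃=6∈[2,6].
(2·4+1)(2·2+1)(2·6+1) = 585
Δ: 0! 8! 4! / 13! → 1/6435
sum: t=0:+1/2304 = 1/2304
3j²(4 2 6; 0 0 0) = Δ·Π!·Σ² = 5/143  (sign +1)
sum: t=0:+1/241920 = 1/241920
3j²(4 2 6; 4 -1 -3) = Δ·Π!·Σ² = 1/715  (sign -1)
combine: 4πI² = 585·5/143·1/715 = 45/1573
take √, sign -1: I = -0.04771303
No selection rule forces the value: the integral is nonzero (none).

-0.047713 (none)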